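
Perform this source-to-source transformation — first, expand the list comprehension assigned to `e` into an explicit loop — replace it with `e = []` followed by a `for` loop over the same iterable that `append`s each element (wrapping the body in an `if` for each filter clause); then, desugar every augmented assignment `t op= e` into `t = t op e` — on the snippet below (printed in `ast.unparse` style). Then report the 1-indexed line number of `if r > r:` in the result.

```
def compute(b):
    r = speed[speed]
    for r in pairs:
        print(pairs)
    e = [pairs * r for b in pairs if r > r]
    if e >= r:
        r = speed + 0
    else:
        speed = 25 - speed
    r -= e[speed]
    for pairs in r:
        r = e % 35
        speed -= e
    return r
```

Transformed code:
def compute(b):
    r = speed[speed]
    for r in pairs:
        print(pairs)
    e = []
    for b in pairs:
        if r > r:
            e.append(pairs * r)
    if e >= r:
        r = speed + 0
    else:
        speed = 25 - speed
    r = r - e[speed]
    for pairs in r:
        r = e % 35
        speed = speed - e
    return r

7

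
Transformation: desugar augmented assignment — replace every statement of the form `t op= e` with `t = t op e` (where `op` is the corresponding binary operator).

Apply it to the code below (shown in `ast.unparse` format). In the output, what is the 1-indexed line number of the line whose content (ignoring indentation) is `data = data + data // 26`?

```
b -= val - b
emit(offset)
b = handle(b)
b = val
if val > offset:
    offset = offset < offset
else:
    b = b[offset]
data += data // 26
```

Transformed code:
b = b - (val - b)
emit(offset)
b = handle(b)
b = val
if val > offset:
    offset = offset < offset
else:
    b = b[offset]
data = data + data // 26

9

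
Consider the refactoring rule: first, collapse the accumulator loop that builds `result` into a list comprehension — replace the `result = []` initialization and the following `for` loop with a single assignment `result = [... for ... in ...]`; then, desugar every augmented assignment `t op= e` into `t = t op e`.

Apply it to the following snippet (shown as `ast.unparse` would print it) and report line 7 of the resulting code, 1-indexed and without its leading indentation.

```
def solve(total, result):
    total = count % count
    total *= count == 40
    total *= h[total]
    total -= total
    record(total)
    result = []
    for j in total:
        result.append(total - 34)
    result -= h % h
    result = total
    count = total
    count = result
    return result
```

result = [total - 34 for j in total]

Transformed code:
def solve(total, result):
    total = count % count
    total = total * (count == 40)
    total = total * h[total]
    total = total - total
    record(total)
    result = [total - 34 for j in total]
    result = result - h % h
    result = total
    count = total
    count = result
    return result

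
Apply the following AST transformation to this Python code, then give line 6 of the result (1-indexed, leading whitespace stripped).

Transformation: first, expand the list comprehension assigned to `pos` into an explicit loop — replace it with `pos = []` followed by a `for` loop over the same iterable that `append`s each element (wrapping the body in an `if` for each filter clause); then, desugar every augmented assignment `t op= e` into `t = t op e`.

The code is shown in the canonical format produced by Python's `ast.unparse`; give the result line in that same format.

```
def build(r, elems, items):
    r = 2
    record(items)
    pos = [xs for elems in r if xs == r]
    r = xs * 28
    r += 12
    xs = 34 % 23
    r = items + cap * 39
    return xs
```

Transformed code:
def build(r, elems, items):
    r = 2
    record(items)
    pos = []
    for elems in r:
        if xs == r:
            pos.append(xs)
    r = xs * 28
    r = r + 12
    xs = 34 % 23
    r = items + cap * 39
    return xs

if xs == r:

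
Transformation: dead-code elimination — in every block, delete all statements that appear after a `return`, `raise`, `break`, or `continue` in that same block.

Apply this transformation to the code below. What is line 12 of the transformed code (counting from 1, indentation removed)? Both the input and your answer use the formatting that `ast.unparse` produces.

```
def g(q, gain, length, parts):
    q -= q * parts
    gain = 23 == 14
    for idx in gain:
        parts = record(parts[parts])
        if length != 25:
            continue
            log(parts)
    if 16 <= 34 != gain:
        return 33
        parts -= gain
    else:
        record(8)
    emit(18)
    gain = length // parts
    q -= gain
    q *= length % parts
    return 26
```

Transformed code:
def g(q, gain, length, parts):
    q -= q * parts
    gain = 23 == 14
    for idx in gain:
        parts = record(parts[parts])
        if length != 25:
            continue
    if 16 <= 34 != gain:
        return 33
    else:
        record(8)
    emit(18)
    gain = length // parts
    q -= gain
    q *= length % parts
    return 26

emit(18)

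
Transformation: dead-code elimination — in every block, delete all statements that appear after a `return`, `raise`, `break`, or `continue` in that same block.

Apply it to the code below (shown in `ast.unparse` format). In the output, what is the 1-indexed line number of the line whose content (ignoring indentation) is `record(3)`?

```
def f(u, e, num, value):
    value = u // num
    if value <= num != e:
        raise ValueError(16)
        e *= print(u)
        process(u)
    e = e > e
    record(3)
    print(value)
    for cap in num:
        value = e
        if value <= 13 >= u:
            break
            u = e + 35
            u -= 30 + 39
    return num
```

Transformed code:
def f(u, e, num, value):
    value = u // num
    if value <= num != e:
        raise ValueError(16)
    e = e > e
    record(3)
    print(value)
    for cap in num:
        value = e
        if value <= 13 >= u:
            break
    return num

6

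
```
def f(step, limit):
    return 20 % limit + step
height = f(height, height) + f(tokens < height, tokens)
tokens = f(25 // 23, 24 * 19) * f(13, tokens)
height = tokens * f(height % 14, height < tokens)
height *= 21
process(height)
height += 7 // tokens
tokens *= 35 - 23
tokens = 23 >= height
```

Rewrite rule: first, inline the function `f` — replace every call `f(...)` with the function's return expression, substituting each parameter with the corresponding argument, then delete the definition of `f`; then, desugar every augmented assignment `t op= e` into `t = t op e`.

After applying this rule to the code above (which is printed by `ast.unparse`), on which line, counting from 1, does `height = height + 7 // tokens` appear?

6

Transformed code:
height = 20 % height + height + (20 % tokens + (tokens < height))
tokens = (20 % (24 * 19) + 25 // 23) * (20 % tokens + 13)
height = tokens * (20 % (height < tokens) + height % 14)
height = height * 21
process(height)
height = height + 7 // tokens
tokens = tokens * (35 - 23)
tokens = 23 >= height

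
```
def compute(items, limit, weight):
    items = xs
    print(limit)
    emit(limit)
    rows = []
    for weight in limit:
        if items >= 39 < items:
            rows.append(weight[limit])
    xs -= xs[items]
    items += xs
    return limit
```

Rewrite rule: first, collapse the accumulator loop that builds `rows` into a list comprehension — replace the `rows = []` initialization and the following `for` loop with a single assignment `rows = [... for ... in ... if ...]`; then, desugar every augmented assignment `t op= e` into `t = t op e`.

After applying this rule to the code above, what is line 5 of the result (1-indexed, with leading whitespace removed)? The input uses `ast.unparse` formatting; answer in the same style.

rows = [weight[limit] for weight in limit if items >= 39 < items]

Transformed code:
def compute(items, limit, weight):
    items = xs
    print(limit)
    emit(limit)
    rows = [weight[limit] for weight in limit if items >= 39 < items]
    xs = xs - xs[items]
    items = items + xs
    return limit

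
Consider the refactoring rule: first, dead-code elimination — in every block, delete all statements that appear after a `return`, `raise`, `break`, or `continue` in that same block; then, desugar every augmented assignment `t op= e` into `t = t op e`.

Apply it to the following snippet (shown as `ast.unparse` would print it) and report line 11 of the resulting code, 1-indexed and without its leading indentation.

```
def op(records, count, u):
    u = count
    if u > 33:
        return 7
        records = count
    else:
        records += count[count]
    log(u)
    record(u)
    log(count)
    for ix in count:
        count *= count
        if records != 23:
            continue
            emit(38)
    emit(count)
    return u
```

count = count * count

Transformed code:
def op(records, count, u):
    u = count
    if u > 33:
        return 7
    else:
        records = records + count[count]
    log(u)
    record(u)
    log(count)
    for ix in count:
        count = count * count
        if records != 23:
            continue
    emit(count)
    return u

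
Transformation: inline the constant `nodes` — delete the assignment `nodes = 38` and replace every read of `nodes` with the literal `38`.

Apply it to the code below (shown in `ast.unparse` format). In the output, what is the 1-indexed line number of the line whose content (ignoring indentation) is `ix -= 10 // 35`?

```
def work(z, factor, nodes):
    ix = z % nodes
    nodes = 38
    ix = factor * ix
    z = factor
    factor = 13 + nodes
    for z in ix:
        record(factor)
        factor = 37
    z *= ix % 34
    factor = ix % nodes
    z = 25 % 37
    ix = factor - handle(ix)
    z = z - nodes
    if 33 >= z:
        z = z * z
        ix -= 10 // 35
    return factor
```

16

Transformed code:
def work(z, factor, nodes):
    ix = z % 38
    ix = factor * ix
    z = factor
    factor = 13 + 38
    for z in ix:
        record(factor)
        factor = 37
    z *= ix % 34
    factor = ix % 38
    z = 25 % 37
    ix = factor - handle(ix)
    z = z - 38
    if 33 >= z:
        z = z * z
        ix -= 10 // 35
    return factor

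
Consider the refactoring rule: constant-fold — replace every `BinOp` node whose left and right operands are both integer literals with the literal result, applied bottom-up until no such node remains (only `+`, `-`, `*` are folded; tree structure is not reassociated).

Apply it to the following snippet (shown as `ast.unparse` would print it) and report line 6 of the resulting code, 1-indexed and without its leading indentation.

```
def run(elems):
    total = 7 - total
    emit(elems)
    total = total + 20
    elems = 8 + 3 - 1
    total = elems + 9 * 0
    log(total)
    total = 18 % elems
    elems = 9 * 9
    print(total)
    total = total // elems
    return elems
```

total = elems + 0

Transformed code:
def run(elems):
    total = 7 - total
    emit(elems)
    total = total + 20
    elems = 10
    total = elems + 0
    log(total)
    total = 18 % elems
    elems = 81
    print(total)
    total = total // elems
    return elems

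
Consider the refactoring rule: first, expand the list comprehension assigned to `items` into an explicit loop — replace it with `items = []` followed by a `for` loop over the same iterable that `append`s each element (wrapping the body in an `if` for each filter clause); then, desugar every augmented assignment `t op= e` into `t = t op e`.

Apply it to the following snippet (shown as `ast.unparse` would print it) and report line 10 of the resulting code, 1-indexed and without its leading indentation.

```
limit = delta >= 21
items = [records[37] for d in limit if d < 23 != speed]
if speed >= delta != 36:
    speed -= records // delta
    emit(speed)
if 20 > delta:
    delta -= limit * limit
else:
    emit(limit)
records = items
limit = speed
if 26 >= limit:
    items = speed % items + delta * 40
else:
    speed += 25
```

delta = delta - limit * limit

Transformed code:
limit = delta >= 21
items = []
for d in limit:
    if d < 23 != speed:
        items.append(records[37])
if speed >= delta != 36:
    speed = speed - records // delta
    emit(speed)
if 20 > delta:
    delta = delta - limit * limit
else:
    emit(limit)
records = items
limit = speed
if 26 >= limit:
    items = speed % items + delta * 40
else:
    speed = speed + 25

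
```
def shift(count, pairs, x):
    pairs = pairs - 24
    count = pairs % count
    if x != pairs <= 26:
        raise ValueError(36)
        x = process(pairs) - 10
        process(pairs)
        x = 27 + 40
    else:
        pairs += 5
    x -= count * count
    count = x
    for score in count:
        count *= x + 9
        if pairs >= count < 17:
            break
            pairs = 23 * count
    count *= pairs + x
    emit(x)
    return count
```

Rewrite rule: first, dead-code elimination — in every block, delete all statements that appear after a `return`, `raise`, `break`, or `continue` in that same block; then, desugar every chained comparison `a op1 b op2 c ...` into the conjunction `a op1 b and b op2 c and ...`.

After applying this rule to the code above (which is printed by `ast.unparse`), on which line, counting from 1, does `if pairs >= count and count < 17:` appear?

Transformed code:
def shift(count, pairs, x):
    pairs = pairs - 24
    count = pairs % count
    if x != pairs and pairs <= 26:
        raise ValueError(36)
    else:
        pairs += 5
    x -= count * count
    count = x
    for score in count:
        count *= x + 9
        if pairs >= count and count < 17:
            break
    count *= pairs + x
    emit(x)
    return count

12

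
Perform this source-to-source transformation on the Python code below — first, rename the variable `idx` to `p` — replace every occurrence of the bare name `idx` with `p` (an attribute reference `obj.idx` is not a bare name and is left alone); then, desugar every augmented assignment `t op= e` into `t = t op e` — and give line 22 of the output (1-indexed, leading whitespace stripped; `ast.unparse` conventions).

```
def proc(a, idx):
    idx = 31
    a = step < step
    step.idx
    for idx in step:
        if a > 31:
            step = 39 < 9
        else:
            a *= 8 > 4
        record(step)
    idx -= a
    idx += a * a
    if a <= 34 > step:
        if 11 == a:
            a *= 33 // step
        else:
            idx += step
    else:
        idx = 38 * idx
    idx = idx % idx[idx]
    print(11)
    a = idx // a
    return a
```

Transformed code:
def proc(a, p):
    p = 31
    a = step < step
    step.idx
    for p in step:
        if a > 31:
            step = 39 < 9
        else:
            a = a * (8 > 4)
        record(step)
    p = p - a
    p = p + a * a
    if a <= 34 > step:
        if 11 == a:
            a = a * (33 // step)
        else:
            p = p + step
    else:
        p = 38 * p
    p = p % p[p]
    print(11)
    a = p // a
    return a

a = p // a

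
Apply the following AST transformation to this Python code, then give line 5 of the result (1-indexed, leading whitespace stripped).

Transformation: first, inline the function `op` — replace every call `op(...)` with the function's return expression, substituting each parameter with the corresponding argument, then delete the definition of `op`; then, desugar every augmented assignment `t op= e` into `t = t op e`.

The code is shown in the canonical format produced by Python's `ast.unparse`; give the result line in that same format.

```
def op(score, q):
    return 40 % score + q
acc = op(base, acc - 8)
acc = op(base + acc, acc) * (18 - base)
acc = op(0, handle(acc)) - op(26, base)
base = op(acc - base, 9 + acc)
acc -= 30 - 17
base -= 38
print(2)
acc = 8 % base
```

Transformed code:
acc = 40 % base + (acc - 8)
acc = (40 % (base + acc) + acc) * (18 - base)
acc = 40 % 0 + handle(acc) - (40 % 26 + base)
base = 40 % (acc - base) + (9 + acc)
acc = acc - (30 - 17)
base = base - 38
print(2)
acc = 8 % base

acc = acc - (30 - 17)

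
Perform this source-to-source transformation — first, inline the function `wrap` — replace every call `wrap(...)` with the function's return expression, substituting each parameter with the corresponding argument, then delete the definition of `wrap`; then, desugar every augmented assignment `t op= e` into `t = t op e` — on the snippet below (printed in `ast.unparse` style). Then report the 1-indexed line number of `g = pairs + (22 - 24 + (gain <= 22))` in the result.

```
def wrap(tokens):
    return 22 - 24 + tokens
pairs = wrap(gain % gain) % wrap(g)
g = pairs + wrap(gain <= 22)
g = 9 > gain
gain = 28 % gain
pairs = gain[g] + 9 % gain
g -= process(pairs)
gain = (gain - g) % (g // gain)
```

2

Transformed code:
pairs = (22 - 24 + gain % gain) % (22 - 24 + g)
g = pairs + (22 - 24 + (gain <= 22))
g = 9 > gain
gain = 28 % gain
pairs = gain[g] + 9 % gain
g = g - process(pairs)
gain = (gain - g) % (g // gain)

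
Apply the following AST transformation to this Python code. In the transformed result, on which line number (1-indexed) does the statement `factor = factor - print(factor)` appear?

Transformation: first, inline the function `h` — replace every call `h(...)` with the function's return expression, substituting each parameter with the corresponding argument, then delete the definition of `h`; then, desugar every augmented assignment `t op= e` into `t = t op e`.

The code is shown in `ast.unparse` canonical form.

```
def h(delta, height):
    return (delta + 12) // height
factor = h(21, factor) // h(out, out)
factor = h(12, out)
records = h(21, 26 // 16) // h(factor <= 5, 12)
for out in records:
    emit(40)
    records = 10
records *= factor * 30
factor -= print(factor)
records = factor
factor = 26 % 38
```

Transformed code:
factor = (21 + 12) // factor // ((out + 12) // out)
factor = (12 + 12) // out
records = (21 + 12) // (26 // 16) // (((factor <= 5) + 12) // 12)
for out in records:
    emit(40)
    records = 10
records = records * (factor * 30)
factor = factor - print(factor)
records = factor
factor = 26 % 38

8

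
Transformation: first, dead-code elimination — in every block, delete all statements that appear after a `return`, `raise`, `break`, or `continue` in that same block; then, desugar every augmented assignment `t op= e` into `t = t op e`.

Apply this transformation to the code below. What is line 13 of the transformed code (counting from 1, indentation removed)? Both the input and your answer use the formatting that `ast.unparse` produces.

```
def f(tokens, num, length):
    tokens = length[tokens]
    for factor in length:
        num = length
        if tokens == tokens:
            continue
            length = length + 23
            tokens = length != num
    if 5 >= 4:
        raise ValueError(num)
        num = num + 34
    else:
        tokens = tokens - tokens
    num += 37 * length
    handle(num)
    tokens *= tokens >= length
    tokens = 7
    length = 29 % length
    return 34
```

tokens = tokens * (tokens >= length)

Transformed code:
def f(tokens, num, length):
    tokens = length[tokens]
    for factor in length:
        num = length
        if tokens == tokens:
            continue
    if 5 >= 4:
        raise ValueError(num)
    else:
        tokens = tokens - tokens
    num = num + 37 * length
    handle(num)
    tokens = tokens * (tokens >= length)
    tokens = 7
    length = 29 % length
    return 34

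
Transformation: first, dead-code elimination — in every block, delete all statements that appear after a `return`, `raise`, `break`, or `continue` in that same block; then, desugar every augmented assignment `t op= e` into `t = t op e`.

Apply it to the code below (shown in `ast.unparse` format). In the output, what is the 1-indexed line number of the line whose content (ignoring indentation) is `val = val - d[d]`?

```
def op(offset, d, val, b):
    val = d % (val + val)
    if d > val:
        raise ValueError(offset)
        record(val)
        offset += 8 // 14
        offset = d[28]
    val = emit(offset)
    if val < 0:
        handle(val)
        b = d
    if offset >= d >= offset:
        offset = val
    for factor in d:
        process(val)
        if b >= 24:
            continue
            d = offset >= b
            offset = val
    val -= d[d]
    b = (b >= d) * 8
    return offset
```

Transformed code:
def op(offset, d, val, b):
    val = d % (val + val)
    if d > val:
        raise ValueError(offset)
    val = emit(offset)
    if val < 0:
        handle(val)
        b = d
    if offset >= d >= offset:
        offset = val
    for factor in d:
        process(val)
        if b >= 24:
            continue
    val = val - d[d]
    b = (b >= d) * 8
    return offset

15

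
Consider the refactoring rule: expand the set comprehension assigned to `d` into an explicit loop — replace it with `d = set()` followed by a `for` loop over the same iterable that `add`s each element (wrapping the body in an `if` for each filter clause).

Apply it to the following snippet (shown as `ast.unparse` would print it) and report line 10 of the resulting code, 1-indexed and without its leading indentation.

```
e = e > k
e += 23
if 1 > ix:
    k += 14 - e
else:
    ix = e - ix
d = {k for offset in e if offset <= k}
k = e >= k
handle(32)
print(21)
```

d.add(k)

Transformed code:
e = e > k
e += 23
if 1 > ix:
    k += 14 - e
else:
    ix = e - ix
d = set()
for offset in e:
    if offset <= k:
        d.add(k)
k = e >= k
handle(32)
print(21)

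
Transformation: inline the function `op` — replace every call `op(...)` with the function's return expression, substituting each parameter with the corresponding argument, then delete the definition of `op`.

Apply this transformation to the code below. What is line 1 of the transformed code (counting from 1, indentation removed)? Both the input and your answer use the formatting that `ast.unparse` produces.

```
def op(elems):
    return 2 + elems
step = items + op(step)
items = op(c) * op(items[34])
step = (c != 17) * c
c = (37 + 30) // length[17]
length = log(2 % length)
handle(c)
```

step = items + (2 + step)

Transformed code:
step = items + (2 + step)
items = (2 + c) * (2 + items[34])
step = (c != 17) * c
c = (37 + 30) // length[17]
length = log(2 % length)
handle(c)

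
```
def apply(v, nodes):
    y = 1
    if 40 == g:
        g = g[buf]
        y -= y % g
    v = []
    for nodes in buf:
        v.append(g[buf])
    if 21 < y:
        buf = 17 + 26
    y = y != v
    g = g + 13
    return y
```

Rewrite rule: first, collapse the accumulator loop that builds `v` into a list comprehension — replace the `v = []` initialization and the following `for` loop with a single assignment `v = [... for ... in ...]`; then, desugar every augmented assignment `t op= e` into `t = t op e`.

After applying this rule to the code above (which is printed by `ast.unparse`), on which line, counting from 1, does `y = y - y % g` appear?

Transformed code:
def apply(v, nodes):
    y = 1
    if 40 == g:
        g = g[buf]
        y = y - y % g
    v = [g[buf] for nodes in buf]
    if 21 < y:
        buf = 17 + 26
    y = y != v
    g = g + 13
    return y

5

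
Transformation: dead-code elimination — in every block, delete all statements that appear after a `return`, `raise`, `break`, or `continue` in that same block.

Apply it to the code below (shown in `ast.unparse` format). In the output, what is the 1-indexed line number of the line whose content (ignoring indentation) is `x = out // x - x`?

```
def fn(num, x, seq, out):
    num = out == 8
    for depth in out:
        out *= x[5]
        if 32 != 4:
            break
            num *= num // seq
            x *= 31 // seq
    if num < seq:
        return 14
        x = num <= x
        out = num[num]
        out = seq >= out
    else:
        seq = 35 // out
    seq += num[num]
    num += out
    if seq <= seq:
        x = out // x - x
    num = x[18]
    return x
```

14

Transformed code:
def fn(num, x, seq, out):
    num = out == 8
    for depth in out:
        out *= x[5]
        if 32 != 4:
            break
    if num < seq:
        return 14
    else:
        seq = 35 // out
    seq += num[num]
    num += out
    if seq <= seq:
        x = out // x - x
    num = x[18]
    return x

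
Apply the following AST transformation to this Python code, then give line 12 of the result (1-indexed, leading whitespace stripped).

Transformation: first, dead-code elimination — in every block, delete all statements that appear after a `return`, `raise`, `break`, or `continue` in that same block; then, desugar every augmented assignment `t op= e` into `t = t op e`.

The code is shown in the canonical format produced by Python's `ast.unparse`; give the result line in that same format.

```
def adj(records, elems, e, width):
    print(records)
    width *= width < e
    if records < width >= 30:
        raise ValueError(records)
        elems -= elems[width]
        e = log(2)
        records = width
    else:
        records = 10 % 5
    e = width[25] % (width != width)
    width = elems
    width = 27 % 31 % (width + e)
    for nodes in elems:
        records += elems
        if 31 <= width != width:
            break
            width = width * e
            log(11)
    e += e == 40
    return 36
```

records = records + elems

Transformed code:
def adj(records, elems, e, width):
    print(records)
    width = width * (width < e)
    if records < width >= 30:
        raise ValueError(records)
    else:
        records = 10 % 5
    e = width[25] % (width != width)
    width = elems
    width = 27 % 31 % (width + e)
    for nodes in elems:
        records = records + elems
        if 31 <= width != width:
            break
    e = e + (e == 40)
    return 36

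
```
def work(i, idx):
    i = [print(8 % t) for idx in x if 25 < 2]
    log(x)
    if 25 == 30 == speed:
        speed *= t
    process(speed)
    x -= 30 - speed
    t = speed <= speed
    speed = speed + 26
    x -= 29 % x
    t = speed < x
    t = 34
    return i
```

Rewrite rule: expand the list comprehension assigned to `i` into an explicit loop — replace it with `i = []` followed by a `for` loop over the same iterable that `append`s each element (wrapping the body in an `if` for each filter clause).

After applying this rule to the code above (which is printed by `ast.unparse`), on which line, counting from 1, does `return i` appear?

Transformed code:
def work(i, idx):
    i = []
    for idx in x:
        if 25 < 2:
            i.append(print(8 % t))
    log(x)
    if 25 == 30 == speed:
        speed *= t
    process(speed)
    x -= 30 - speed
    t = speed <= speed
    speed = speed + 26
    x -= 29 % x
    t = speed < x
    t = 34
    return i

16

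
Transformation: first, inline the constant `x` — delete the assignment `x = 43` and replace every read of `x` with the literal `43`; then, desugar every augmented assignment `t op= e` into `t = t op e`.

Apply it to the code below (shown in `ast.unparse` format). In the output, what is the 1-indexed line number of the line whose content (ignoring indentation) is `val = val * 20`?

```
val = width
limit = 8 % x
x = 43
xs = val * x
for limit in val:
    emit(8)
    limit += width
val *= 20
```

Transformed code:
val = width
limit = 8 % 43
xs = val * 43
for limit in val:
    emit(8)
    limit = limit + width
val = val * 20

7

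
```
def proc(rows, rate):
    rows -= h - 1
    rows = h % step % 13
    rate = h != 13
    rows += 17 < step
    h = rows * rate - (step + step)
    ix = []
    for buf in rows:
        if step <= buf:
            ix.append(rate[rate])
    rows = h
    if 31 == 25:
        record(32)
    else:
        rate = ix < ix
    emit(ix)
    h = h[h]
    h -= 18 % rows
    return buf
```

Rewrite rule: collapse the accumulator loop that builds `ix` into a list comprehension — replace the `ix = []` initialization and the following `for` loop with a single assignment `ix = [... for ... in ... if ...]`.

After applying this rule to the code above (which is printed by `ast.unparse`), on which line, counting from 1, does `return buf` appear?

Transformed code:
def proc(rows, rate):
    rows -= h - 1
    rows = h % step % 13
    rate = h != 13
    rows += 17 < step
    h = rows * rate - (step + step)
    ix = [rate[rate] for buf in rows if step <= buf]
    rows = h
    if 31 == 25:
        record(32)
    else:
        rate = ix < ix
    emit(ix)
    h = h[h]
    h -= 18 % rows
    return buf

16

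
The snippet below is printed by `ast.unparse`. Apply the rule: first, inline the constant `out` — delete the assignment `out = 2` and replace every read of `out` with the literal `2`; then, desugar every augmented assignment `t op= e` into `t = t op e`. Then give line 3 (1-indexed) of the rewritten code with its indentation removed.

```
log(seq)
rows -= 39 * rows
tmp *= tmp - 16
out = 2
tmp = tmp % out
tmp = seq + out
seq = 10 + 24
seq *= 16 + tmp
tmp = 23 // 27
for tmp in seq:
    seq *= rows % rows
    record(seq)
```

tmp = tmp * (tmp - 16)

Transformed code:
log(seq)
rows = rows - 39 * rows
tmp = tmp * (tmp - 16)
tmp = tmp % 2
tmp = seq + 2
seq = 10 + 24
seq = seq * (16 + tmp)
tmp = 23 // 27
for tmp in seq:
    seq = seq * (rows % rows)
    record(seq)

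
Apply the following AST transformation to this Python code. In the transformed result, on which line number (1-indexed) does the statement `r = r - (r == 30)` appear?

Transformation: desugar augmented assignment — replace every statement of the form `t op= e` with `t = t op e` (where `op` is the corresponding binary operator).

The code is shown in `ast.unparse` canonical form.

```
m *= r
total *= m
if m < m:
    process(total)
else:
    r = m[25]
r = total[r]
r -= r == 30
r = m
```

8

Transformed code:
m = m * r
total = total * m
if m < m:
    process(total)
else:
    r = m[25]
r = total[r]
r = r - (r == 30)
r = m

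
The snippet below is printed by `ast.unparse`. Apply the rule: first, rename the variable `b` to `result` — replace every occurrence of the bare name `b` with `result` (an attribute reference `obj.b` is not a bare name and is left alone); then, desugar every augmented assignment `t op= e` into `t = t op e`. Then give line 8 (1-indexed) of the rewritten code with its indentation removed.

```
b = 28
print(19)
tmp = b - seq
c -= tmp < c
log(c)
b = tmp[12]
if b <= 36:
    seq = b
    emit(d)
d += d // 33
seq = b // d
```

seq = result

Transformed code:
result = 28
print(19)
tmp = result - seq
c = c - (tmp < c)
log(c)
result = tmp[12]
if result <= 36:
    seq = result
    emit(d)
d = d + d // 33
seq = result // d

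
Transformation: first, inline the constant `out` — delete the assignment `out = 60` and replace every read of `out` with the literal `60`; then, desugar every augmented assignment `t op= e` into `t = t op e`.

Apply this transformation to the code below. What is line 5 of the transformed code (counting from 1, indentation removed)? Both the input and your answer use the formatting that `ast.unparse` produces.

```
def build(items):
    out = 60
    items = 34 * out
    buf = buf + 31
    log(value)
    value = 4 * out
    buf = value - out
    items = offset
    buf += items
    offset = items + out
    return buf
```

value = 4 * 60

Transformed code:
def build(items):
    items = 34 * 60
    buf = buf + 31
    log(value)
    value = 4 * 60
    buf = value - 60
    items = offset
    buf = buf + items
    offset = items + 60
    return buf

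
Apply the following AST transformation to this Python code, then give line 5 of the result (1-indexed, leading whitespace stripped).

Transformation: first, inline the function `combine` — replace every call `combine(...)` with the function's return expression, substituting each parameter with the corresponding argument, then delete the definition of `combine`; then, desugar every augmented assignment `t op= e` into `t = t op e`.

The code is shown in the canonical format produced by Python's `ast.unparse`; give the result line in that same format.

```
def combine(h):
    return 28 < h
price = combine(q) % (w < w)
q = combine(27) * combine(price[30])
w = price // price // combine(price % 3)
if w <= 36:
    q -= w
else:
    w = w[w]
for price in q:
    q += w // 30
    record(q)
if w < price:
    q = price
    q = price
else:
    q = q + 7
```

Transformed code:
price = (28 < q) % (w < w)
q = (28 < 27) * (28 < price[30])
w = price // price // (28 < price % 3)
if w <= 36:
    q = q - w
else:
    w = w[w]
for price in q:
    q = q + w // 30
    record(q)
if w < price:
    q = price
    q = price
else:
    q = q + 7

q = q - w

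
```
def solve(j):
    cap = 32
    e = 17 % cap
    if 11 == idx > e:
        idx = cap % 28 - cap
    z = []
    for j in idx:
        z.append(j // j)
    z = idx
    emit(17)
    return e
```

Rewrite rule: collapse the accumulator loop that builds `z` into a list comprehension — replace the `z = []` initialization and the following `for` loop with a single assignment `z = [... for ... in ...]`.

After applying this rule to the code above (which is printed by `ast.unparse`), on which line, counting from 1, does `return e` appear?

Transformed code:
def solve(j):
    cap = 32
    e = 17 % cap
    if 11 == idx > e:
        idx = cap % 28 - cap
    z = [j // j for j in idx]
    z = idx
    emit(17)
    return e

9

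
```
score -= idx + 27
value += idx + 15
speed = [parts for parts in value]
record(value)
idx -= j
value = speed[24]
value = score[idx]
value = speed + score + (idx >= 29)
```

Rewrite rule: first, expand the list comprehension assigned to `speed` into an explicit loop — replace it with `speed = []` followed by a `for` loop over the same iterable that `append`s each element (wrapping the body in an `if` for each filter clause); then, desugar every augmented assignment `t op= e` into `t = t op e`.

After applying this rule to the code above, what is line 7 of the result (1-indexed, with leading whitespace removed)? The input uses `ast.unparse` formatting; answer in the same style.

idx = idx - j

Transformed code:
score = score - (idx + 27)
value = value + (idx + 15)
speed = []
for parts in value:
    speed.append(parts)
record(value)
idx = idx - j
value = speed[24]
value = score[idx]
value = speed + score + (idx >= 29)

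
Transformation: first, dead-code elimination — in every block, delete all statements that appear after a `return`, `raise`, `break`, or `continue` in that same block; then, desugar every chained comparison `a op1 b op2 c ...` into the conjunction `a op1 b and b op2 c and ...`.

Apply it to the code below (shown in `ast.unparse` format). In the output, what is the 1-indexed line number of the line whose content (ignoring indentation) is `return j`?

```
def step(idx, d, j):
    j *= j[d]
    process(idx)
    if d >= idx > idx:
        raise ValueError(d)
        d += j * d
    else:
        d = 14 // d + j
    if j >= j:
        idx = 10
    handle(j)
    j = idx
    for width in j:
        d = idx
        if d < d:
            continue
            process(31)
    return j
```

Transformed code:
def step(idx, d, j):
    j *= j[d]
    process(idx)
    if d >= idx and idx > idx:
        raise ValueError(d)
    else:
        d = 14 // d + j
    if j >= j:
        idx = 10
    handle(j)
    j = idx
    for width in j:
        d = idx
        if d < d:
            continue
    return j

16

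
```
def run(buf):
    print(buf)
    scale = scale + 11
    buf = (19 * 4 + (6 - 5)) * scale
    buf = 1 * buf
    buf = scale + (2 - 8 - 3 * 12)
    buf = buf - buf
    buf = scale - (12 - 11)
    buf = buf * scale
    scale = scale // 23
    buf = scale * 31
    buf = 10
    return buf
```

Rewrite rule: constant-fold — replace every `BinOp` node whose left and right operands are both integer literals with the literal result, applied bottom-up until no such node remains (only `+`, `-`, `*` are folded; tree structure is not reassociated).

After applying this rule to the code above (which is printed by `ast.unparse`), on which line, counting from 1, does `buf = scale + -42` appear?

6

Transformed code:
def run(buf):
    print(buf)
    scale = scale + 11
    buf = 77 * scale
    buf = 1 * buf
    buf = scale + -42
    buf = buf - buf
    buf = scale - 1
    buf = buf * scale
    scale = scale // 23
    buf = scale * 31
    buf = 10
    return buf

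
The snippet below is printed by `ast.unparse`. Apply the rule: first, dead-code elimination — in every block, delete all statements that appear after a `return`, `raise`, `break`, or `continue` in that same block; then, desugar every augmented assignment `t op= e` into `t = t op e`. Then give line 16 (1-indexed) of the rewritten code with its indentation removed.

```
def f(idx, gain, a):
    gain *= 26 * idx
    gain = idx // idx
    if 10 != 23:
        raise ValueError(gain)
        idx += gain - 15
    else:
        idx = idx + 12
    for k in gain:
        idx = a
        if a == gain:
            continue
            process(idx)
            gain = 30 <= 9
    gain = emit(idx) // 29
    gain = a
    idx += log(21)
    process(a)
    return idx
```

return idx

Transformed code:
def f(idx, gain, a):
    gain = gain * (26 * idx)
    gain = idx // idx
    if 10 != 23:
        raise ValueError(gain)
    else:
        idx = idx + 12
    for k in gain:
        idx = a
        if a == gain:
            continue
    gain = emit(idx) // 29
    gain = a
    idx = idx + log(21)
    process(a)
    return idx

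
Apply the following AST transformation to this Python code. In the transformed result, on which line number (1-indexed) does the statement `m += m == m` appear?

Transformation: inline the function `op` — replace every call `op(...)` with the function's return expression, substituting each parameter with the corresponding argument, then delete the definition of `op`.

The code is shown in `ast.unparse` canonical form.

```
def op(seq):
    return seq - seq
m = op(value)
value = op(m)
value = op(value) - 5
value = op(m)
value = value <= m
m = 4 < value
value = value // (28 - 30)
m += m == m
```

Transformed code:
m = value - value
value = m - m
value = value - value - 5
value = m - m
value = value <= m
m = 4 < value
value = value // (28 - 30)
m += m == m

8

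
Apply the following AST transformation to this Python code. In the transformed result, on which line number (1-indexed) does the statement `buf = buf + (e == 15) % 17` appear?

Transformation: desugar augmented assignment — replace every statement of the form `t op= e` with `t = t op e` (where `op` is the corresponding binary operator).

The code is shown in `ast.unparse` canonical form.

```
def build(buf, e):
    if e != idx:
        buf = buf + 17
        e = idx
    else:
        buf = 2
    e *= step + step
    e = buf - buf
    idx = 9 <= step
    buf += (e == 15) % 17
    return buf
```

Transformed code:
def build(buf, e):
    if e != idx:
        buf = buf + 17
        e = idx
    else:
        buf = 2
    e = e * (step + step)
    e = buf - buf
    idx = 9 <= step
    buf = buf + (e == 15) % 17
    return buf

10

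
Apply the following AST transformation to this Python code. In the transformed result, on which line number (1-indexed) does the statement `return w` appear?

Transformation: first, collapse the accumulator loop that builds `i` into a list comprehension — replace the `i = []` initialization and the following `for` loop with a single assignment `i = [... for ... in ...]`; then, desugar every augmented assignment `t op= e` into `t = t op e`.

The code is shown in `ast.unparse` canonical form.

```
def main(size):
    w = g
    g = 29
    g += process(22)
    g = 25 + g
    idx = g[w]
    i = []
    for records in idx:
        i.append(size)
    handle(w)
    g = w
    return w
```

10

Transformed code:
def main(size):
    w = g
    g = 29
    g = g + process(22)
    g = 25 + g
    idx = g[w]
    i = [size for records in idx]
    handle(w)
    g = w
    return w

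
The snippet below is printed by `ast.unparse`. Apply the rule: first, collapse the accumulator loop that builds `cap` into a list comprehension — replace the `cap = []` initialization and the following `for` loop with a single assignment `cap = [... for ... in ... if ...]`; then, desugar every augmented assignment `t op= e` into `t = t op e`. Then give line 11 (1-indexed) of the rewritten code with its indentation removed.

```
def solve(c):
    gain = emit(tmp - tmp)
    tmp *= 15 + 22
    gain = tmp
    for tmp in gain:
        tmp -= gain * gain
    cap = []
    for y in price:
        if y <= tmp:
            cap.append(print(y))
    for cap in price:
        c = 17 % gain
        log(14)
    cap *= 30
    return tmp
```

cap = cap * 30

Transformed code:
def solve(c):
    gain = emit(tmp - tmp)
    tmp = tmp * (15 + 22)
    gain = tmp
    for tmp in gain:
        tmp = tmp - gain * gain
    cap = [print(y) for y in price if y <= tmp]
    for cap in price:
        c = 17 % gain
        log(14)
    cap = cap * 30
    return tmp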